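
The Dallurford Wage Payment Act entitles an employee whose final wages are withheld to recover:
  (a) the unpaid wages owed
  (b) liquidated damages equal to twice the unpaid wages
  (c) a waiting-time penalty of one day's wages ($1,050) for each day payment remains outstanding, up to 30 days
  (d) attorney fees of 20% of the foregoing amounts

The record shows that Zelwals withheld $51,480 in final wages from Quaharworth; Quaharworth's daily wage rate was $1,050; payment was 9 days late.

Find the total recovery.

$196,668

Doubled: 2 × $51,480 = $102,960
Penalty days: min(9, 30) = 9
Waiting-time penalty: 9 × $1,050 = $9,450
Subtotal: $51,480 + $102,960 + $9,450 = $163,890
Attorney fees: 20% of $163,890 = $32,778
Total award: $163,890 + $32,778 = $196,668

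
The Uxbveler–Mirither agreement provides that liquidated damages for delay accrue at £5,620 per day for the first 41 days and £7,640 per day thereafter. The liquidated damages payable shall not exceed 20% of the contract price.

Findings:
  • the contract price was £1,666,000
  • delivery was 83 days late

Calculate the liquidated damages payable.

Liquidated damages: £333,200

First 41 days: 41 × £5,620 = £230,420
Remaining days: (83 − 41) × £7,640 = £320,880
Accrued per-day damages: £230,420 + £320,880 = £551,300
Cap: 20% of £1,666,000 = £333,200
Cap at £333,200: £551,300 exceeds the cap → £333,200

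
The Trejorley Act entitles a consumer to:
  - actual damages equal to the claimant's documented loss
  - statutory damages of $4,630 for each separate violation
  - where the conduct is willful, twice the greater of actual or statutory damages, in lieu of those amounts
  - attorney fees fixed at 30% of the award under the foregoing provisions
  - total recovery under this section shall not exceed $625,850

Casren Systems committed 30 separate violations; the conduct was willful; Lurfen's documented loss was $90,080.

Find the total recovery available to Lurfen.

Statutory damages: 30 × $4,630 = $138,900
Greater of actual damages ($90,080) or statutory damages ($138,900): $138,900
Doubled: 2 × $138,900 = $277,800
Attorney fees: 30% of $277,800 = $83,340
Total before cap: $277,800 + $83,340 = $361,140
Cap at $625,850: $361,140 is within the cap, no reduction.

$361,140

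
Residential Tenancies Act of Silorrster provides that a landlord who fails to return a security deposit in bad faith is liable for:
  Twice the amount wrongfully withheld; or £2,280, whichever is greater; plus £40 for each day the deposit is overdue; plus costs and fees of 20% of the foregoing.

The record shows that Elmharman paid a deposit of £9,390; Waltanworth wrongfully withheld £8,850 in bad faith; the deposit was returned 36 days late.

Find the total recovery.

£22,968

Doubled: 2 × £8,850 = £17,700
Minimum £2,280: £17,700 meets the minimum, no increase.
Late-return penalty: 36 × £40 = £1,440
Damages plus late penalty: £17,700 + £1,440 = £19,140
Costs and fees: 20% of £19,140 = £3,828
Total recovery: £19,140 + £3,828 = £22,968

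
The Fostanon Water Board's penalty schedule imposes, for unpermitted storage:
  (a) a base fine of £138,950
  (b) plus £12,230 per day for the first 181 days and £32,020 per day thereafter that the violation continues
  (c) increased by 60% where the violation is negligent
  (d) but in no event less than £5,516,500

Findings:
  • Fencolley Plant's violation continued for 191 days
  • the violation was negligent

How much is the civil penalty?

First 181 days: 181 × £12,230 = £2,213,630
Remaining days: (191 − 181) × £32,020 = £320,200
Per-day component: £2,213,630 + £320,200 = £2,533,830
Base plus per-day: £138,950 + £2,533,830 = £2,672,780
Enhancement: 60% of £2,672,780 = £1,603,668
Enhanced fine: £2,672,780 + £1,603,668 = £4,276,448
Minimum £5,516,500: £4,276,448 is below the minimum → £5,516,500

£5,516,500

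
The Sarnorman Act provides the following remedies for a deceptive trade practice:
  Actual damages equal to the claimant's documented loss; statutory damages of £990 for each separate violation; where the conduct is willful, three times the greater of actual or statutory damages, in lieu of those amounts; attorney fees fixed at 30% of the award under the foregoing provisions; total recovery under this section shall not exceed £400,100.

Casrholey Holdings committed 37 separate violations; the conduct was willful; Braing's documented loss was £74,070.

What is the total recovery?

Total recovery: £288,873

Statutory damages: 37 × £990 = £36,630
Greater of actual damages (£74,070) or statutory damages (£36,630): £74,070
Trebled: 3 × £74,070 = £222,210
Attorney fees: 30% of £222,210 = £66,663
Total before cap: £222,210 + £66,663 = £288,873
Cap at £400,100: £288,873 is within the cap, no reduction.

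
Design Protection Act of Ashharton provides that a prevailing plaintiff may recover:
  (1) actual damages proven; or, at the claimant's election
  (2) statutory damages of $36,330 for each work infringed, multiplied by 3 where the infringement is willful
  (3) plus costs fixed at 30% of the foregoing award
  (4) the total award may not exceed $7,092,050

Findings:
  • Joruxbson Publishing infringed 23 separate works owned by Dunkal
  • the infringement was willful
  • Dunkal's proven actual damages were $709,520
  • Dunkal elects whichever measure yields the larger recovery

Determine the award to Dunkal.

$3,258,801

Statutory damages: 23 × $36,330 = $835,590
Trebled: 3 × $835,590 = $2,506,770
Greater of actual damages ($709,520) or enhanced statutory damages ($2,506,770): $2,506,770
Costs: 30% of $2,506,770 = $752,031
Award plus costs: $2,506,770 + $752,031 = $3,258,801
Cap at $7,092,050: $3,258,801 is within the cap, no reduction.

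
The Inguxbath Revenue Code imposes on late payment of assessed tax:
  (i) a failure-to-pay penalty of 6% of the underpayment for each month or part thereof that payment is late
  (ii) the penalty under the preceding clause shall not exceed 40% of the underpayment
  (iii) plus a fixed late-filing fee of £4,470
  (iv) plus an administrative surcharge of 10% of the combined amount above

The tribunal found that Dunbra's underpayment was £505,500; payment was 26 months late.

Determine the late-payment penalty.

Accrued rate: 6% × 26 = 156%, capped at 40% → 40%
Failure-to-pay penalty: 40% of £505,500 = £202,200
Penalty before surcharge: £202,200 + £4,470 = £206,670
Administrative surcharge: 10% of £206,670 = £20,667
Total penalty: £206,670 + £20,667 = £227,337

£227,337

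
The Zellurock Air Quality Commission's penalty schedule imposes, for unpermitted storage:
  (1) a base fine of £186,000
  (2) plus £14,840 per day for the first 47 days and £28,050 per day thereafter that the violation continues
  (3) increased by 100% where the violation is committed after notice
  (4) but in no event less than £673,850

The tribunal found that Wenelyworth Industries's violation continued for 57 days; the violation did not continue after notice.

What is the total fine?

First 47 days: 47 × £14,840 = £697,480
Remaining days: (57 − 47) × £28,050 = £280,500
Per-day component: £697,480 + £280,500 = £977,980
Base plus per-day: £186,000 + £977,980 = £1,163,980
The violation did not continue after notice: no 100% increase.
Minimum £673,850: £1,163,980 meets the minimum, no increase.

£1,163,980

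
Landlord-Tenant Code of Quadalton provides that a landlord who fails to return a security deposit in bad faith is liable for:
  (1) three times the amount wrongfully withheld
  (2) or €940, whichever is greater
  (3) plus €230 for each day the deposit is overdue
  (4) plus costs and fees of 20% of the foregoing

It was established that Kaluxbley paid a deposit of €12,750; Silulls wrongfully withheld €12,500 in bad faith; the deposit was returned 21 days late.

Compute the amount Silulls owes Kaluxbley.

Trebled: 3 × €12,500 = €37,500
Minimum €940: €37,500 meets the minimum, no increase.
Late-return penalty: 21 × €230 = €4,830
Damages plus late penalty: €37,500 + €4,830 = €42,330
Costs and fees: 20% of €42,330 = €8,466
Total recovery: €42,330 + €8,466 = €50,796

€50,796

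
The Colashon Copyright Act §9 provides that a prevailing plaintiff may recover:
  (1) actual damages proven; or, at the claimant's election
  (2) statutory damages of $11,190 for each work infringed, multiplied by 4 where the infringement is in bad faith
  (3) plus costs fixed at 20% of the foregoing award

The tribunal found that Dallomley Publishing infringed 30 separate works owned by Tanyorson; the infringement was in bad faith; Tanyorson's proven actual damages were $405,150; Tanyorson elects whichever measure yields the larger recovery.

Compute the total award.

Statutory damages: 30 × $11,190 = $335,700
Multiplied by 4: 4 × $335,700 = $1,342,800
Greater of actual damages ($405,150) or enhanced statutory damages ($1,342,800): $1,342,800
Costs: 20% of $1,342,800 = $268,560
Award plus costs: $1,342,800 + $268,560 = $1,611,360

Award: $1,611,360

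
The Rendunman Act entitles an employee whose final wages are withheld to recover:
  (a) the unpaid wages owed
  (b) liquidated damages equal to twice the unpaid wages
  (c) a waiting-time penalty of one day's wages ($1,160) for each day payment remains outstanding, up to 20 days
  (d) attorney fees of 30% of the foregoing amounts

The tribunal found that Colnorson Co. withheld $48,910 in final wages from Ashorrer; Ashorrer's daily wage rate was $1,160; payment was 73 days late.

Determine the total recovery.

$220,909

Doubled: 2 × $48,910 = $97,820
Penalty days: min(73, 20) = 20
Waiting-time penalty: 20 × $1,160 = $23,200
Subtotal: $48,910 + $97,820 + $23,200 = $169,930
Attorney fees: 30% of $169,930 = $50,979
Total award: $169,930 + $50,979 = $220,909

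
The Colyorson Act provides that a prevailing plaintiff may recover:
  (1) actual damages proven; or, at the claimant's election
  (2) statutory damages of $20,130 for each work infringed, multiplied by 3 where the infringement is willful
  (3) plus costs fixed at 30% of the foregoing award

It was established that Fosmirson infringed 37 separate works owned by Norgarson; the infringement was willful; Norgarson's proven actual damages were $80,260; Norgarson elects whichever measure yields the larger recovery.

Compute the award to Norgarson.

Statutory damages: 37 × $20,130 = $744,810
Trebled: 3 × $744,810 = $2,234,430
Greater of actual damages ($80,260) or enhanced statutory damages ($2,234,430): $2,234,430
Costs: 30% of $2,234,430 = $670,329
Award plus costs: $2,234,430 + $670,329 = $2,904,759

Award: $2,904,759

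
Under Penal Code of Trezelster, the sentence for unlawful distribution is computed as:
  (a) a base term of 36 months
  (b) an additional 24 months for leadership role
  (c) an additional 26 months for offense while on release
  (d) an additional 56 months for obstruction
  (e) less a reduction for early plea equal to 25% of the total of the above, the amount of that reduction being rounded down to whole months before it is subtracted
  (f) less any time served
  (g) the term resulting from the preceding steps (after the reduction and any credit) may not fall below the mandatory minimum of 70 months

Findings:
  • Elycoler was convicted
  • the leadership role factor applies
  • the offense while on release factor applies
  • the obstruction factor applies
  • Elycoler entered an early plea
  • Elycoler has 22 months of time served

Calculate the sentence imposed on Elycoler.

Leadership role enhancement: +24 months
Offense while on release enhancement: +26 months
Obstruction enhancement: +56 months
Adjusted term: 36 months + 24 months + 26 months + 56 months = 142 months
Early plea reduction: 25% of 142 months = 35 months (rounded down)
After reduction: 142 − 35 = 107 months
Less time served: 107 months − 22 months = 85 months
Minimum 70 months: 85 months meets the minimum, no increase.

85 months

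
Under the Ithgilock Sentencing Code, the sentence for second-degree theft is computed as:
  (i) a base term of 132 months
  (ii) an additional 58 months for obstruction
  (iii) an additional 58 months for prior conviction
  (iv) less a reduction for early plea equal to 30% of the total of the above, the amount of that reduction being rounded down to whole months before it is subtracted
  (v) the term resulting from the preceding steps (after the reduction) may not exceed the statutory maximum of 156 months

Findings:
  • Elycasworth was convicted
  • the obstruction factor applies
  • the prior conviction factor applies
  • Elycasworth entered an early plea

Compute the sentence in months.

Obstruction enhancement: +58 months
Prior conviction enhancement: +58 months
Adjusted term: 132 months + 58 months + 58 months = 248 months
Early plea reduction: 30% of 248 months = 74 months (rounded down)
After reduction: 248 − 74 = 174 months
Cap at 156 months: 174 months exceeds the cap → 156 months

Sentence: 156 months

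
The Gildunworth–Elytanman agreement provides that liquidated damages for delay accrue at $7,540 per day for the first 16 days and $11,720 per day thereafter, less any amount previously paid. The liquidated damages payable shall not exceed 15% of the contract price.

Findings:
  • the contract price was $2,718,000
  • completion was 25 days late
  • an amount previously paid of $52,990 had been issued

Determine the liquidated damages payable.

Liquidated damages: $173,130

First 16 days: 16 × $7,540 = $120,640
Remaining days: (25 − 16) × $11,720 = $105,480
Accrued per-day damages: $120,640 + $105,480 = $226,120
Less amount previously paid: $226,120 − $52,990 = $173,130
Cap: 15% of $2,718,000 = $407,700
Cap at $407,700: $173,130 is within the cap, no reduction.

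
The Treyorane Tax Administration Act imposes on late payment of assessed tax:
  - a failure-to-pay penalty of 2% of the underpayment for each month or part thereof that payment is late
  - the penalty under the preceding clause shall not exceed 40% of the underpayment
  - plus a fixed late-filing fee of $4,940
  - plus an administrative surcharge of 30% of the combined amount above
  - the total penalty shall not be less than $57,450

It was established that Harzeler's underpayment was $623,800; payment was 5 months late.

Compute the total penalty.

$87,516

Accrued rate: 2% × 5 = 10%, capped at 40% → 10%
Failure-to-pay penalty: 10% of $623,800 = $62,380
Penalty before surcharge: $62,380 + $4,940 = $67,320
Administrative surcharge: 30% of $67,320 = $20,196
Total penalty: $67,320 + $20,196 = $87,516
Minimum $57,450: $87,516 meets the minimum, no increase.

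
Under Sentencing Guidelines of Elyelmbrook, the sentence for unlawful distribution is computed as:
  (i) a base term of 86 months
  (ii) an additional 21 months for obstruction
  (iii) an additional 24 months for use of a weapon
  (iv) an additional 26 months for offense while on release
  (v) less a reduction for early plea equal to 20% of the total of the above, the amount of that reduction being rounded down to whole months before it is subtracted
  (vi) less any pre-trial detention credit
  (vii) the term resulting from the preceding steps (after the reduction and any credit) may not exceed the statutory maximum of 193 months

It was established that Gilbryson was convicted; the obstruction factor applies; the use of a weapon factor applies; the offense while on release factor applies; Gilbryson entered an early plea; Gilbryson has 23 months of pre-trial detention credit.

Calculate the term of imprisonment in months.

Obstruction enhancement: +21 months
Use of a weapon enhancement: +24 months
Offense while on release enhancement: +26 months
Adjusted term: 86 months + 21 months + 24 months + 26 months = 157 months
Early plea reduction: 20% of 157 months = 31 months (rounded down)
After reduction: 157 − 31 = 126 months
Less pre-trial detention credit: 126 months − 23 months = 103 months
Cap at 193 months: 103 months is within the cap, no reduction.

103 months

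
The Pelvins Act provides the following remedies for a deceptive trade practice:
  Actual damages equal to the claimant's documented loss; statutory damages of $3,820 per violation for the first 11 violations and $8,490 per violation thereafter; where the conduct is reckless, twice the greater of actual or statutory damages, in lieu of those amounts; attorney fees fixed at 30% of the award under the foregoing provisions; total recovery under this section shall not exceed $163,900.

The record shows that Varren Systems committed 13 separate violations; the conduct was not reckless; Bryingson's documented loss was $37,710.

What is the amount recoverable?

$125,723

First 11 violations: 11 × $3,820 = $42,020
Remaining violations: (13 − 11) × $8,490 = $16,980
Statutory damages: $42,020 + $16,980 = $59,000
Conduct not reckless: the in-lieu enhancement does not apply.
Actual plus statutory damages: $37,710 + $59,000 = $96,710
Attorney fees: 30% of $96,710 = $29,013
Total before cap: $96,710 + $29,013 = $125,723
Cap at $163,900: $125,723 is within the cap, no reduction.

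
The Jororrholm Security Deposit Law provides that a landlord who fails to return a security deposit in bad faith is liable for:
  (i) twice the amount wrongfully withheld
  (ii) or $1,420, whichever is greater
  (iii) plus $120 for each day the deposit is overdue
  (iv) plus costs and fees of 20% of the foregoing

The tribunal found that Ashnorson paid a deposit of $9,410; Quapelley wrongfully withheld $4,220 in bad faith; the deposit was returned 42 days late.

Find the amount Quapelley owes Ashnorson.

$16,176

Doubled: 2 × $4,220 = $8,440
Minimum $1,420: $8,440 meets the minimum, no increase.
Late-return penalty: 42 × $120 = $5,040
Damages plus late penalty: $8,440 + $5,040 = $13,480
Costs and fees: 20% of $13,480 = $2,696
Total recovery: $13,480 + $2,696 = $16,176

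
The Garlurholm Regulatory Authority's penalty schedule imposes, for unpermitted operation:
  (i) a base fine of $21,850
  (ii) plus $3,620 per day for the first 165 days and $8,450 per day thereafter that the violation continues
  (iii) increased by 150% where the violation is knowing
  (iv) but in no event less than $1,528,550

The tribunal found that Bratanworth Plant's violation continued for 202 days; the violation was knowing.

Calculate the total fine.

Civil penalty: $2,329,500

First 165 days: 165 × $3,620 = $597,300
Remaining days: (202 − 165) × $8,450 = $312,650
Per-day component: $597,300 + $312,650 = $909,950
Base plus per-day: $21,850 + $909,950 = $931,800
Enhancement: 150% of $931,800 = $1,397,700
Enhanced fine: $931,800 + $1,397,700 = $2,329,500
Minimum $1,528,550: $2,329,500 meets the minimum, no increase.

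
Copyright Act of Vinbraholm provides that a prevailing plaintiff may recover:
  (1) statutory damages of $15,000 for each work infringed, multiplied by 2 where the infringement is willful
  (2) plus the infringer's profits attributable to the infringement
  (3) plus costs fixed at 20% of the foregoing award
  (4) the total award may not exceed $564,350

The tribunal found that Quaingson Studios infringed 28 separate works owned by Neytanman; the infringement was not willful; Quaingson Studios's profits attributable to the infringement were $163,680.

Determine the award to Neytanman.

Statutory damages: 28 × $15,000 = $420,000
Infringement not willful: no ×2 enhancement.
Combined award: $420,000 + $163,680 = $583,680
Costs: 20% of $583,680 = $116,736
Award plus costs: $583,680 + $116,736 = $700,416
Cap at $564,350: $700,416 exceeds the cap → $564,350

$564,350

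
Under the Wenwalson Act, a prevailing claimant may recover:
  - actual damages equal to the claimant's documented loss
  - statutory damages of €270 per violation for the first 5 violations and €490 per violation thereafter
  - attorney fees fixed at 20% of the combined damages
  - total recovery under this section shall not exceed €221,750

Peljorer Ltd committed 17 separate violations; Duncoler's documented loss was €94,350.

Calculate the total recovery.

Total recovery: €121,896

First 5 violations: 5 × €270 = €1,350
Remaining violations: (17 − 5) × €490 = €5,880
Statutory damages: €1,350 + €5,880 = €7,230
Combined damages: €94,350 + €7,230 = €101,580
Attorney fees: 20% of €101,580 = €20,316
Total before cap: €101,580 + €20,316 = €121,896
Cap at €221,750: €121,896 is within the cap, no reduction.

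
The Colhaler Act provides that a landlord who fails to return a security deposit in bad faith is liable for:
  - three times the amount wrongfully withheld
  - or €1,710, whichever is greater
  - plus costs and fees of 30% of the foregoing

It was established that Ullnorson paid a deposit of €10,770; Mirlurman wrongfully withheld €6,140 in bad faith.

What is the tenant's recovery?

€23,946

Trebled: 3 × €6,140 = €18,420
Minimum €1,710: €18,420 meets the minimum, no increase.
Costs and fees: 30% of €18,420 = €5,526
Total recovery: €18,420 + €5,526 = €23,946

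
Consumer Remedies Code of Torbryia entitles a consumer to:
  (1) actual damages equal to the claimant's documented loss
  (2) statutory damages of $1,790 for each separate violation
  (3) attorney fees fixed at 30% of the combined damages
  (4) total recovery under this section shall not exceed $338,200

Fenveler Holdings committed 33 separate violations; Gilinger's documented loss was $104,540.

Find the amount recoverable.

$212,693

Statutory damages: 33 × $1,790 = $59,070
Combined damages: $104,540 + $59,070 = $163,610
Attorney fees: 30% of $163,610 = $49,083
Total before cap: $163,610 + $49,083 = $212,693
Cap at $338,200: $212,693 is within the cap, no reduction.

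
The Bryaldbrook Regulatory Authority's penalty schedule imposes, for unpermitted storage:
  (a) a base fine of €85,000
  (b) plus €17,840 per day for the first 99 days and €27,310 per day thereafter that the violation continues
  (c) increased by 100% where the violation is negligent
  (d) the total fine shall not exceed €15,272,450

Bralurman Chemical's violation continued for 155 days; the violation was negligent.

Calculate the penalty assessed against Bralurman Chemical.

€6,761,040

First 99 days: 99 × €17,840 = €1,766,160
Remaining days: (155 − 99) × €27,310 = €1,529,360
Per-day component: €1,766,160 + €1,529,360 = €3,295,520
Base plus per-day: €85,000 + €3,295,520 = €3,380,520
Enhancement: 100% of €3,380,520 = €3,380,520
Enhanced fine: €3,380,520 + €3,380,520 = €6,761,040
Cap at €15,272,450: €6,761,040 is within the cap, no reduction.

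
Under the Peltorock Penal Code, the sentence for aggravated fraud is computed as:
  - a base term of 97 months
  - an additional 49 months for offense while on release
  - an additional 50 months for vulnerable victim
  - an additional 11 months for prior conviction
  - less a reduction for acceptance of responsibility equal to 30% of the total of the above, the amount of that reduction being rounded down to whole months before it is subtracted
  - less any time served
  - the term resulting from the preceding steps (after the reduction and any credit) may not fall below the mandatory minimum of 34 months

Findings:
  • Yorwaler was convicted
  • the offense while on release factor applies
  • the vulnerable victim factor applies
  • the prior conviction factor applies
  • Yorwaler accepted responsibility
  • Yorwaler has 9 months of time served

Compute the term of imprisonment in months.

136 months

Offense while on release enhancement: +49 months
Vulnerable victim enhancement: +50 months
Prior conviction enhancement: +11 months
Adjusted term: 97 months + 49 months + 50 months + 11 months = 207 months
Acceptance of responsibility reduction: 30% of 207 months = 62 months (rounded down)
After reduction: 207 − 62 = 145 months
Less time served: 145 months − 9 months = 136 months
Minimum 34 months: 136 months meets the minimum, no increase.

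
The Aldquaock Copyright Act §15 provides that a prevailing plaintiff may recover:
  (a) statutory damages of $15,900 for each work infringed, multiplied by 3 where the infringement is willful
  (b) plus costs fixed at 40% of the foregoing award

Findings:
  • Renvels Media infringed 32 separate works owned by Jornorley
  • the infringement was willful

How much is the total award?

$2,136,960

Statutory damages: 32 × $15,900 = $508,800
Trebled: 3 × $508,800 = $1,526,400
Costs: 40% of $1,526,400 = $610,560
Award plus costs: $1,526,400 + $610,560 = $2,136,960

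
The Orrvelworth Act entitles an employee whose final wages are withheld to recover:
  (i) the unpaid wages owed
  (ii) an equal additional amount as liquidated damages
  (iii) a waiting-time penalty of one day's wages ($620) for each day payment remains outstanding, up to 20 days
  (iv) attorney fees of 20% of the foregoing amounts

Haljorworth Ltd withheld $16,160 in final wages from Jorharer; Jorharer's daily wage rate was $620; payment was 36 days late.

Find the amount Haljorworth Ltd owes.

$53,664

Liquidated damages (equal amount): $16,160
Penalty days: min(36, 20) = 20
Waiting-time penalty: 20 × $620 = $12,400
Subtotal: $16,160 + $16,160 + $12,400 = $44,720
Attorney fees: 20% of $44,720 = $8,944
Total award: $44,720 + $8,944 = $53,664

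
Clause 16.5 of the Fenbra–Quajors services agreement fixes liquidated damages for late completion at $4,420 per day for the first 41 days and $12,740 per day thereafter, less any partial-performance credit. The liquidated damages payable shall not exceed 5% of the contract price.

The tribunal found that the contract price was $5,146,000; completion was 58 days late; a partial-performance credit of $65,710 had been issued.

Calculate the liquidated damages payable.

First 41 days: 41 × $4,420 = $181,220
Remaining days: (58 − 41) × $12,740 = $216,580
Accrued per-day damages: $181,220 + $216,580 = $397,800
Less partial-performance credit: $397,800 − $65,710 = $332,090
Cap: 5% of $5,146,000 = $257,300
Cap at $257,300: $332,090 exceeds the cap → $257,300

$257,300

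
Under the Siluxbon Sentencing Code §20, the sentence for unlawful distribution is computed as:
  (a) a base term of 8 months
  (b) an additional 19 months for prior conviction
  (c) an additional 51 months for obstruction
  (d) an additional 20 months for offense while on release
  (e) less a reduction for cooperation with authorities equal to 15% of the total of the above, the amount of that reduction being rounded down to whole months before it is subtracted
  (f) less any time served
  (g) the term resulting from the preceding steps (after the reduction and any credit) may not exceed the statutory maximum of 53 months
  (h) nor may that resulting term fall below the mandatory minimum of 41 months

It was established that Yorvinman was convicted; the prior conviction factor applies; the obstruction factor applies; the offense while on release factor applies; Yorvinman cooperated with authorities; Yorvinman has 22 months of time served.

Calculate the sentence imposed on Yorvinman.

Prior conviction enhancement: +19 months
Obstruction enhancement: +51 months
Offense while on release enhancement: +20 months
Adjusted term: 8 months + 19 months + 51 months + 20 months = 98 months
Cooperation with authorities reduction: 15% of 98 months = 14 months (rounded down)
After reduction: 98 − 14 = 84 months
Less time served: 84 months − 22 months = 62 months
Cap at 53 months: 62 months exceeds the cap → 53 months
Minimum 41 months: 53 months meets the minimum, no increase.

53 months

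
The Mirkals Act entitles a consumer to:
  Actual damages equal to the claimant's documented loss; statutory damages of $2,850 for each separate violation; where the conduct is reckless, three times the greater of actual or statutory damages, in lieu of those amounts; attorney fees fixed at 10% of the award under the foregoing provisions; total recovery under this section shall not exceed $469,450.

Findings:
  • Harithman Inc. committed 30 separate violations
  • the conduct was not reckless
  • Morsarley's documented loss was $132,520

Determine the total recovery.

Statutory damages: 30 × $2,850 = $85,500
Conduct not reckless: the in-lieu enhancement does not apply.
Actual plus statutory damages: $132,520 + $85,500 = $218,020
Attorney fees: 10% of $218,020 = $21,802
Total before cap: $218,020 + $21,802 = $239,822
Cap at $469,450: $239,822 is within the cap, no reduction.

$239,822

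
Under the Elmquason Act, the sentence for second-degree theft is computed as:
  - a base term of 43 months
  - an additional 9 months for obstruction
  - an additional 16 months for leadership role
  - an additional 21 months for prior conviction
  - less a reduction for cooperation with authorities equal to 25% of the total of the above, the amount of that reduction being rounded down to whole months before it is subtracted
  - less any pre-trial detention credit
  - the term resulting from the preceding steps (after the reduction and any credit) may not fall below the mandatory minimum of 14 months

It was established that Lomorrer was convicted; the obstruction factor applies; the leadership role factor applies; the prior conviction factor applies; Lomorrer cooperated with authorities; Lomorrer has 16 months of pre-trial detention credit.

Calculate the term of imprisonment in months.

Obstruction enhancement: +9 months
Leadership role enhancement: +16 months
Prior conviction enhancement: +21 months
Adjusted term: 43 months + 9 months + 16 months + 21 months = 89 months
Cooperation with authorities reduction: 25% of 89 months = 22 months (rounded down)
After reduction: 89 − 22 = 67 months
Less pre-trial detention credit: 67 months − 16 months = 51 months
Minimum 14 months: 51 months meets the minimum, no increase.

51 months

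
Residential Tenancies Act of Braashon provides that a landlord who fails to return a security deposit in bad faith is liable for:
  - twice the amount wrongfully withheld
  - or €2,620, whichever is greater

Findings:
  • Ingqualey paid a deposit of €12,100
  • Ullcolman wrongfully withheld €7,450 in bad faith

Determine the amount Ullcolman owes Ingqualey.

€14,900

Doubled: 2 × €7,450 = €14,900
Minimum €2,620: €14,900 meets the minimum, no increase.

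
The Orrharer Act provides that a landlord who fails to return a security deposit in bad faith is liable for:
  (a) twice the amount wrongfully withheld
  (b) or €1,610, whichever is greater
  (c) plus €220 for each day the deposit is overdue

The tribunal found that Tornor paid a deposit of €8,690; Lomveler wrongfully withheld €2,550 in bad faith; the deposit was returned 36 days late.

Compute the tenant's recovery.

€13,020

Doubled: 2 × €2,550 = €5,100
Minimum €1,610: €5,100 meets the minimum, no increase.
Late-return penalty: 36 × €220 = €7,920
Damages plus late penalty: €5,100 + €7,920 = €13,020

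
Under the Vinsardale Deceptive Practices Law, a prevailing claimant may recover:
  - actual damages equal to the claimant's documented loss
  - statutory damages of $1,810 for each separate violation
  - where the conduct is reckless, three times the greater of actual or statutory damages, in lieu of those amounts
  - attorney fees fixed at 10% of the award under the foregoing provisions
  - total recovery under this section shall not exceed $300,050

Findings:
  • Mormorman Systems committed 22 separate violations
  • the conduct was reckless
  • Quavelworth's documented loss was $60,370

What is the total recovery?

Statutory damages: 22 × $1,810 = $39,820
Greater of actual damages ($60,370) or statutory damages ($39,820): $60,370
Trebled: 3 × $60,370 = $181,110
Attorney fees: 10% of $181,110 = $18,111
Total before cap: $181,110 + $18,111 = $199,221
Cap at $300,050: $199,221 is within the cap, no reduction.

$199,221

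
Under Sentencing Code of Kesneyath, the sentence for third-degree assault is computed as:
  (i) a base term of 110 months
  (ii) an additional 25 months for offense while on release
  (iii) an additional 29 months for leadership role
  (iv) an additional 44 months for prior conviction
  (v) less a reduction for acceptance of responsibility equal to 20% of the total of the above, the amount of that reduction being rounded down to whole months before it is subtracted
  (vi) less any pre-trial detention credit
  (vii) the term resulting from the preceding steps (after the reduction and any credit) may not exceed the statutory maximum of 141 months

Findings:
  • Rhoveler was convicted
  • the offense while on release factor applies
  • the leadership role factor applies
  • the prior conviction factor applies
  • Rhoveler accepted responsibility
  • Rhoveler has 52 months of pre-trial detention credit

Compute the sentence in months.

Offense while on release enhancement: +25 months
Leadership role enhancement: +29 months
Prior conviction enhancement: +44 months
Adjusted term: 110 months + 25 months + 29 months + 44 months = 208 months
Acceptance of responsibility reduction: 20% of 208 months = 41 months (rounded down)
After reduction: 208 − 41 = 167 months
Less pre-trial detention credit: 167 months − 52 months = 115 months
Cap at 141 months: 115 months is within the cap, no reduction.

Sentence: 115 months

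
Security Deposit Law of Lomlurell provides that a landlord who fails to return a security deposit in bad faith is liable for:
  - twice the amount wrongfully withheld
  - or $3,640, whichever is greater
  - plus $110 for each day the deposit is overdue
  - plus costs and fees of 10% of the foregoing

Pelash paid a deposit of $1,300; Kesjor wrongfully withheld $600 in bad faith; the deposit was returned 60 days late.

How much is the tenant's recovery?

$11,264

Doubled: 2 × $600 = $1,200
Minimum $3,640: $1,200 is below the minimum → $3,640
Late-return penalty: 60 × $110 = $6,600
Damages plus late penalty: $3,640 + $6,600 = $10,240
Costs and fees: 10% of $10,240 = $1,024
Total recovery: $10,240 + $1,024 = $11,264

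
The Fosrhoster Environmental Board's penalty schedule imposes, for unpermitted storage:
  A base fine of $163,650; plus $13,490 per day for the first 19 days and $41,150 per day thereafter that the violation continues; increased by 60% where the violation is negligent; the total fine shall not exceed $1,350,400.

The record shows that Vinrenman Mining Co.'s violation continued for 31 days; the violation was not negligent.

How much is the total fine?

First 19 days: 19 × $13,490 = $256,310
Remaining days: (31 − 19) × $41,150 = $493,800
Per-day component: $256,310 + $493,800 = $750,110
Base plus per-day: $163,650 + $750,110 = $913,760
The violation was not negligent: no 60% increase.
Cap at $1,350,400: $913,760 is within the cap, no reduction.

$913,760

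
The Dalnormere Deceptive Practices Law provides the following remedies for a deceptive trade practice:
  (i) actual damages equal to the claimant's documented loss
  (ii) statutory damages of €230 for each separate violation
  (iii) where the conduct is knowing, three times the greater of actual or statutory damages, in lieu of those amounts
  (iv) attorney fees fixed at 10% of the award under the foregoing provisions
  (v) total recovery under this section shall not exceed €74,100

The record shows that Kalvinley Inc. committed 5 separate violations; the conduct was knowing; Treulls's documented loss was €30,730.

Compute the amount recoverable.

Statutory damages: 5 × €230 = €1,150
Greater of actual damages (€30,730) or statutory damages (€1,150): €30,730
Trebled: 3 × €30,730 = €92,190
Attorney fees: 10% of €92,190 = €9,219
Total before cap: €92,190 + €9,219 = €101,409
Cap at €74,100: €101,409 exceeds the cap → €74,100

€74,100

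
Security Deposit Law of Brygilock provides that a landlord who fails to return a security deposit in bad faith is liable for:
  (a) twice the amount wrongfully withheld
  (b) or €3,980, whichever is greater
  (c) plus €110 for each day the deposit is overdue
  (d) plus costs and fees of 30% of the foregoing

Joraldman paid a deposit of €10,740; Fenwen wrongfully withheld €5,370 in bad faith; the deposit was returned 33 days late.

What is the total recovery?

Doubled: 2 × €5,370 = €10,740
Minimum €3,980: €10,740 meets the minimum, no increase.
Late-return penalty: 33 × €110 = €3,630
Damages plus late penalty: €10,740 + €3,630 = €14,370
Costs and fees: 30% of €14,370 = €4,311
Total recovery: €14,370 + €4,311 = €18,681

€18,681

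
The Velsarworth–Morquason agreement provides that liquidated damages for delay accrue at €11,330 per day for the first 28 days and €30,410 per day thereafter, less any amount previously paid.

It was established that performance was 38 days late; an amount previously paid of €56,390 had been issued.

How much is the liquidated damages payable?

First 28 days: 28 × €11,330 = €317,240
Remaining days: (38 − 28) × €30,410 = €304,100
Accrued per-day damages: €317,240 + €304,100 = €621,340
Less amount previously paid: €621,340 − €56,390 = €564,950

€564,950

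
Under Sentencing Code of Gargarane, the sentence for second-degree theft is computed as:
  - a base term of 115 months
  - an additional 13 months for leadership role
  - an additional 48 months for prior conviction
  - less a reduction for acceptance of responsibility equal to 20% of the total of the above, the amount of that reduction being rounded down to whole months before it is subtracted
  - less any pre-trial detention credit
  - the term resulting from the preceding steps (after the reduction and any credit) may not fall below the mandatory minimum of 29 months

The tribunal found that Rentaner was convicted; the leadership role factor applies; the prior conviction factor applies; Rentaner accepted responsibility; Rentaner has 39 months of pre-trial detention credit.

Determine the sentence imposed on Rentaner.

102 months

Leadership role enhancement: +13 months
Prior conviction enhancement: +48 months
Adjusted term: 115 months + 13 months + 48 months = 176 months
Acceptance of responsibility reduction: 20% of 176 months = 35 months (rounded down)
After reduction: 176 − 35 = 141 months
Less pre-trial detention credit: 141 months − 39 months = 102 months
Minimum 29 months: 102 months meets the minimum, no increase.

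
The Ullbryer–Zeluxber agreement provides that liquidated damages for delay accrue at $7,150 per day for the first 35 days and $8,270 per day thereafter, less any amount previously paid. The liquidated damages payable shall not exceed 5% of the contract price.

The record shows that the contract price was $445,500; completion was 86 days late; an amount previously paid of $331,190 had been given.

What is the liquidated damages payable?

$22,275

First 35 days: 35 × $7,150 = $250,250
Remaining days: (86 − 35) × $8,270 = $421,770
Accrued per-day damages: $250,250 + $421,770 = $672,020
Less amount previously paid: $672,020 − $331,190 = $340,830
Cap: 5% of $445,500 = $22,275
Cap at $22,275: $340,830 exceeds the cap → $22,275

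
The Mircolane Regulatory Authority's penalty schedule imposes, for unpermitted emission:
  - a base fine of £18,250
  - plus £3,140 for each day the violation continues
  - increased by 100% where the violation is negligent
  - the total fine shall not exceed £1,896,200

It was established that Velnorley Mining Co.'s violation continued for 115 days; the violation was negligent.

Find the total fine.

£758,700

Per-day component: 115 × £3,140 = £361,100
Base plus per-day: £18,250 + £361,100 = £379,350
Enhancement: 100% of £379,350 = £379,350
Enhanced fine: £379,350 + £379,350 = £758,700
Cap at £1,896,200: £758,700 is within the cap, no reduction.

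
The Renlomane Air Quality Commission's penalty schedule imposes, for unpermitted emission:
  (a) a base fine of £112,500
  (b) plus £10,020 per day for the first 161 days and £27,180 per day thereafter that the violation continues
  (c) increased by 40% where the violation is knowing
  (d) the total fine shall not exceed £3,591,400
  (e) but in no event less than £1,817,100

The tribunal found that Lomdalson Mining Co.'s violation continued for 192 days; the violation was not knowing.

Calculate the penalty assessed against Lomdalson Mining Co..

£2,568,300

First 161 days: 161 × £10,020 = £1,613,220
Remaining days: (192 − 161) × £27,180 = £842,580
Per-day component: £1,613,220 + £842,580 = £2,455,800
Base plus per-day: £112,500 + £2,455,800 = £2,568,300
The violation was not knowing: no 40% increase.
Cap at £3,591,400: £2,568,300 is within the cap, no reduction.
Minimum £1,817,100: £2,568,300 meets the minimum, no increase.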